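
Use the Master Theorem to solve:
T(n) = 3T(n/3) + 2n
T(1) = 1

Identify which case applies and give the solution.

a=3, b=3, f(n)=2n. log_3(3) = 1. Since c=1 = 1, Case 2 applies: T(n) = Θ(n^log_b(a) · log n) = O(n log n).

Answer: O(n log n) - Case 2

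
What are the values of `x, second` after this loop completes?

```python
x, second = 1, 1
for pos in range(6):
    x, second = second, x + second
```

Fibonacci: after 6 iterations
`x, second` takes the values: (1, 1) → (1, 2) → (2, 3) → (3, 5) → (5, 8) → (8, 13) → (13, 21)

Answer: 13, 21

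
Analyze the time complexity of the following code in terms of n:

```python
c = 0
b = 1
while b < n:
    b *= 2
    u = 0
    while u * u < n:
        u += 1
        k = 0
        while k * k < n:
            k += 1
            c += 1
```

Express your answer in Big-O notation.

Each loop level contributes: log n × √n × √n. Multiplying the contributions gives O(n log n).

Answer: O(n log n)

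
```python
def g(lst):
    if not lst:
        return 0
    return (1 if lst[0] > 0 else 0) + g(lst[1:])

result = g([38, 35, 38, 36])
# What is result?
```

Count of positive elements in [38, 35, 38, 36] = 4

Answer: 4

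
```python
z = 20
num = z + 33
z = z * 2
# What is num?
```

Trace:
`z = 20` → z = 20
`num = z + 33` → num = 53
`z = z * 2` → z = 40
So num = 53

Answer: 53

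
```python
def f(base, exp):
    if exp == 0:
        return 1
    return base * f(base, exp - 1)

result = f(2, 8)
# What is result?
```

f(2, 8) = 2 * 2 * 2 * 2 * 2 * 2 * 2 * 2 = 256

Answer: 256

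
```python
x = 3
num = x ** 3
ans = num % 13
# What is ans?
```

Trace:
`x = 3` → x = 3
`num = x ** 3` → num = 27
`ans = num % 13` → ans = 1
So ans = 1

Answer: 1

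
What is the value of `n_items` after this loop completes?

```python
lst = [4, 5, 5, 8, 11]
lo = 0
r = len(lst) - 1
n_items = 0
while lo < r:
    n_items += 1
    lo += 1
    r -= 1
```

Iterations until pointers meet (list length 5)
`n_items` takes the values: 0 → 1 → 2

Answer: 2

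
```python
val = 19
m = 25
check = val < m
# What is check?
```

Trace:
`val = 19` → val = 19
`m = 25` → m = 25
`check = val < m` → check = True
So check = True

Answer: True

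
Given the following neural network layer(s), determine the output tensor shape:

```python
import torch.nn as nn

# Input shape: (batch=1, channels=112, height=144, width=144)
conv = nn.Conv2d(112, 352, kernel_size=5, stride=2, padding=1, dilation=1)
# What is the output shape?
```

Input: (1, 112, 144, 144) -> Output: (1, 352, 71, 71)

Answer: (1, 352, 71, 71)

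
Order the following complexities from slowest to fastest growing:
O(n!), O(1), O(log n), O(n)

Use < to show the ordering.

Ordered by growth rate: O(1) < O(log n) < O(n) < O(n!)

Answer: O(1) < O(log n) < O(n) < O(n!)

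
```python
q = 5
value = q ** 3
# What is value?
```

Trace:
`q = 5` → q = 5
`value = q ** 3` → value = 125
So value = 125

Answer: 125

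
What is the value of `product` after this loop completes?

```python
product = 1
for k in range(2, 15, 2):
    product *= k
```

Product of even numbers 2 to 14
`product` takes the values: 1 → 2 → 8 → 48 → 384 → 3840 → 46080 → 645120

Answer: 645120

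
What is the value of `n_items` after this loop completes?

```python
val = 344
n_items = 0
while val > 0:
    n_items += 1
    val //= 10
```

Count digits by repeated division by 10
`n_items` takes the values: 0 → 1 → 2 → 3

Answer: 3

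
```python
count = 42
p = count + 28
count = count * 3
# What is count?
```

Trace:
`count = 42` → count = 42
`p = count + 28` → p = 70
`count = count * 3` → count = 126
So count = 126

Answer: 126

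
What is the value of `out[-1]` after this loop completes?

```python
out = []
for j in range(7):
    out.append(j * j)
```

Last element of squares 0 to 6
`out` takes the values: [] → [0] → [0, 1] → [0, 1, 4] → [0, 1, 4, 9] → [0, 1, 4, 9, 16] → [0, 1, 4, 9, 16, 25] → [0, 1, 4, 9, 16, 25, 36]
So `out[-1]` = 36

Answer: 36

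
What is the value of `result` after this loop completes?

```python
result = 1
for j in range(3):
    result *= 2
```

2^3 = 8
`result` takes the values: 1 → 2 → 4 → 8

Answer: 8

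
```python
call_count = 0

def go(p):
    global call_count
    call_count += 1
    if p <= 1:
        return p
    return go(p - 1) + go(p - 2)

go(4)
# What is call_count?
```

Calls(p) = 1 + Calls(p-1) + Calls(p-2); Calls(0)=Calls(1)=1. For p=4 this gives 9.

Answer: 9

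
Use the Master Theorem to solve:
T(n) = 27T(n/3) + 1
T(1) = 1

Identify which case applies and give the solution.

a=27, b=3, f(n)=1. log_3(27) = 3. Since c=0 < 3, Case 1 applies: T(n) = Θ(n^log_b(a)) = O(n^3).

Answer: O(n^3) - Case 1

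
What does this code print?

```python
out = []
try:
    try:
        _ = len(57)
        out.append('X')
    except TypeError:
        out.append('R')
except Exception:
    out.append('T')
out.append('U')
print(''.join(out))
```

Execution trace: 'R' (inner except TypeError) → 'U' (after the try/except). Output: RU

Answer: RU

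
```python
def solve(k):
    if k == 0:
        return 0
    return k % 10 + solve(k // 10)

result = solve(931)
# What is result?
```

Sum of digits of 931: 1 + 3 + 9 = 13

Answer: 13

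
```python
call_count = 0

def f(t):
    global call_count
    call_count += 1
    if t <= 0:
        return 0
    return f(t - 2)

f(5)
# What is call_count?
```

Linear recursion stepping by 2: 4 calls from t=5 down to ≤0.

Answer: 4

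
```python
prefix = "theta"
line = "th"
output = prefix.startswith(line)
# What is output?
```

Trace:
`prefix = "theta"` → prefix = 'theta'
`line = "th"` → line = 'th'
`output = prefix.startswith(line)` → output = True
So output = True

Answer: True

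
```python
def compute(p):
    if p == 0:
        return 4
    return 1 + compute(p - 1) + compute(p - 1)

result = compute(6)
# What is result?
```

compute(p) = 1 + 2·compute(p-1), compute(0)=4. Closed form: (4+1)·2^6 - 1 = 319.

Answer: 319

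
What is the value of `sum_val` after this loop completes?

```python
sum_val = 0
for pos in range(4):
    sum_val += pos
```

Sum of 0 to 3 = 6
`sum_val` takes the values: 0 → 1 → 3 → 6

Answer: 6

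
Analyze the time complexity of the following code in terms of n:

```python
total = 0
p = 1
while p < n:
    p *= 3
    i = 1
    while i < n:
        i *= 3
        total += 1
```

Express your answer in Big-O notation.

Each loop level contributes: log n × log n. Multiplying the contributions gives O(log² n).

Answer: O(log² n)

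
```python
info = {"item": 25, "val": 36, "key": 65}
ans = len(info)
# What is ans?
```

Trace:
`info = {"item": 25, "val": 36, "key": 65}` → info = {'item': 25, 'val': 36, 'key': 65}
`ans = len(info)` → ans = 3
So ans = 3

Answer: 3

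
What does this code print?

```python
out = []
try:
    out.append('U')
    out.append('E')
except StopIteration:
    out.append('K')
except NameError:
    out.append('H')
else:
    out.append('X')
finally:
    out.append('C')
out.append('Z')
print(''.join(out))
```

Execution trace: 'U' (try body) → 'E' (try body, no exception) → 'X' (else) → 'C' (finally) → 'Z' (after the try/except). Output: UEXCZ

Answer: UEXCZ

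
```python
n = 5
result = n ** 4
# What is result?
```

Trace:
`n = 5` → n = 5
`result = n ** 4` → result = 625
So result = 625

Answer: 625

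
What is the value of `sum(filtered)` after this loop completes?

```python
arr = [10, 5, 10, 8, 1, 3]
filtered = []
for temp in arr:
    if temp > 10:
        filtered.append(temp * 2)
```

Sum of doubled values > 10
`filtered` takes the values: []
So `sum(filtered)` = 0

Answer: 0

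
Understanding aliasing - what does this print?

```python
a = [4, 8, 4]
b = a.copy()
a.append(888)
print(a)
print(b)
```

Key concept: list.copy() creates independent copy.
Step by step:
`a = [4, 8, 4]` → a = [4, 8, 4]
`b = a.copy()` → b = [4, 8, 4]
`a.append(888)` → a = [4, 8, 4, 888]
`print(a)` → prints [4, 8, 4, 888]
`print(b)` → prints [4, 8, 4]

Answer:
[4, 8, 4, 888]
[4, 8, 4]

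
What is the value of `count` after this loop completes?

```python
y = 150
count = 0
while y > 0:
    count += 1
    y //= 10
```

Count digits by repeated division by 10
`count` takes the values: 0 → 1 → 2 → 3

Answer: 3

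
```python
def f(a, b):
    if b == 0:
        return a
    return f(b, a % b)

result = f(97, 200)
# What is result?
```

f(97, 200) -> f(200, 97) -> f(97, 6) -> f(6, 1) -> f(1, 0) -> 1

Answer: 1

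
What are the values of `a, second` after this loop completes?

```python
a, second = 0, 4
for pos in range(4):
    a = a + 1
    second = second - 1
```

a goes 0→4, second goes 4→0
`a, second` takes the values: (0, 4) → (1, 4) → (1, 3) → (2, 3) → (2, 2) → (3, 2) → (3, 1) → (4, 1) → (4, 0)

Answer: 4, 0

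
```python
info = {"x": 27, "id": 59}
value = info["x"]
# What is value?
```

Trace:
`info = {"x": 27, "id": 59}` → info = {'x': 27, 'id': 59}
`value = info["x"]` → value = 27
So value = 27

Answer: 27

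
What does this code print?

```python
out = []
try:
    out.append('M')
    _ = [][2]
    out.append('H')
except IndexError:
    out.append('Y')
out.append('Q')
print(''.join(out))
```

Execution trace: 'M' (try body) → 'Y' (except IndexError) → 'Q' (after the try/except). Output: MYQ

Answer: MYQ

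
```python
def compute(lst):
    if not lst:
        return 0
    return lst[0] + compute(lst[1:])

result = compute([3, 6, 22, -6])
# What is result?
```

3 + 6 + 22 + (-6) + 0 = 25

Answer: 25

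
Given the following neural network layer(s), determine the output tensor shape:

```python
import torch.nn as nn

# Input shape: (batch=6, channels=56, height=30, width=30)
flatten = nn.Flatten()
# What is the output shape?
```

Input: (6, 56, 30, 30) -> Output: (6, 50400)

Answer: (6, 50400)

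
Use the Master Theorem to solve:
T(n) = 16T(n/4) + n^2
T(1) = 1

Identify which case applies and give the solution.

a=16, b=4, f(n)=n^2. log_4(16) = 2. Since c=2 = 2, Case 2 applies: T(n) = Θ(n^log_b(a) · log n) = O(n^2 log n).

Answer: O(n^2 log n) - Case 2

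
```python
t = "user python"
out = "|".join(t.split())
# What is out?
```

Trace:
`t = "user python"` → t = 'user python'
`out = "|".join(t.split())` → out = 'user|python'
So out = 'user|python'

Answer: 'user|python'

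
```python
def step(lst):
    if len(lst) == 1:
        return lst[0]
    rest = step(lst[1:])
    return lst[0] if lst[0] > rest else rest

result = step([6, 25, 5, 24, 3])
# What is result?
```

Recursive max over [6, 25, 5, 24, 3] = 25

Answer: 25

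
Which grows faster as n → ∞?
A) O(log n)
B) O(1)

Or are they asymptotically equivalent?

O(log n) vs O(1): Higher order terms dominate.

Answer: A) O(log n) grows faster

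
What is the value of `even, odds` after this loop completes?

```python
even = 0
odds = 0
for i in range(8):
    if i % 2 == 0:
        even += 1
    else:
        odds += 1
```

Count evens and odds in range(8)
`even, odds` takes the values: (0, 0) → (1, 0) → (1, 1) → (2, 1) → (2, 2) → (3, 2) → (3, 3) → (4, 3) → (4, 4)

Answer: 4, 4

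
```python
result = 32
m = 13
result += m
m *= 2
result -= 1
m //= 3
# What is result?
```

Trace:
`result = 32` → result = 32
`m = 13` → m = 13
`result += m` → result = 45
`m *= 2` → m = 26
`result -= 1` → result = 44
`m //= 3` → m = 8
So result = 44

Answer: 44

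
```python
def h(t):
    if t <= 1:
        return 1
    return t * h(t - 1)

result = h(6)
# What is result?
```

h(6) = 6 * 5 * 4 * 3 * 2 * 1 = 720

Answer: 720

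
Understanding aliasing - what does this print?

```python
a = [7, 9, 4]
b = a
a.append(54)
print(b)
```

Key concept: basic list aliasing.
Step by step:
`a = [7, 9, 4]` → a = [7, 9, 4]
`b = a` → b = [7, 9, 4] (same object as a)
`a.append(54)` → a = [7, 9, 4, 54] (same object as b); b = [7, 9, 4, 54] (same object as a)
`print(b)` → prints [7, 9, 4, 54]

Answer: [7, 9, 4, 54]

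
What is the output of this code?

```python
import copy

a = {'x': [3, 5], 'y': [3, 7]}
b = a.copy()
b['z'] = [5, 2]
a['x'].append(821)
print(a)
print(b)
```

Key concept: shallow copy of dict with mutable values.
Step by step:
`a = {'x': [3, 5], 'y': [3, 7]}` → a = {'x': [3, 5], 'y': [3, 7]}
`b = a.copy()` → b = {'x': [3, 5], 'y': [3, 7]}
`b['z'] = [5, 2]` → b = {'x': [3, 5], 'y': [3, 7], 'z': [5, 2]}
`a['x'].append(821)` → a = {'x': [3, 5, 821], 'y': [3, 7]}; b = {'x': [3, 5, 821], 'y': [3, 7], 'z': [5, 2]}
`print(a)` → prints {'x': [3, 5, 821], 'y': [3, 7]}
`print(b)` → prints {'x': [3, 5, 821], 'y': [3, 7], 'z': [5, 2]}

Answer:
{'x': [3, 5, 821], 'y': [3, 7]}
{'x': [3, 5, 821], 'y': [3, 7], 'z': [5, 2]}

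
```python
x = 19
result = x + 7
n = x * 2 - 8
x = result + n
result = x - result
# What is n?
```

Trace:
`x = 19` → x = 19
`result = x + 7` → result = 26
`n = x * 2 - 8` → n = 30
`x = result + n` → x = 56
`result = x - result` → result = 30
So n = 30

Answer: 30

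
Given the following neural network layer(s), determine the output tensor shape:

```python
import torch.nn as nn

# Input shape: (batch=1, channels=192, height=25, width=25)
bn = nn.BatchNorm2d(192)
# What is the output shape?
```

Input: (1, 192, 25, 25) -> Output: (1, 192, 25, 25)

Answer: (1, 192, 25, 25)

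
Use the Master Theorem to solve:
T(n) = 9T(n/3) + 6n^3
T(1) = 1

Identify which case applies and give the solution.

a=9, b=3, f(n)=6n^3. log_3(9) = 2. Since c=3 > 2 and the regularity condition holds (9(n/3)^3 = (9/3^3)n^3 with 9/3^3 < 1), Case 3 applies: T(n) = Θ(f(n)) = O(n^3).

Answer: O(n^3) - Case 3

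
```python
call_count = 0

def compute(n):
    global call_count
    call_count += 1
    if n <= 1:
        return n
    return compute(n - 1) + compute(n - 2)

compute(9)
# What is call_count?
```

Calls(n) = 1 + Calls(n-1) + Calls(n-2); Calls(0)=Calls(1)=1. For n=9 this gives 109.

Answer: 109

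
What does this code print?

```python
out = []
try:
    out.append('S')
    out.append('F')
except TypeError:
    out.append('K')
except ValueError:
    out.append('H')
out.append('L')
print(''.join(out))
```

Execution trace: 'S' (try body) → 'F' (try body, no exception) → 'L' (after the try/except). Output: SFL

Answer: SFL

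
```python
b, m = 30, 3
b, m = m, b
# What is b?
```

Trace:
`b, m = 30, 3` → b = 30; m = 3
`b, m = m, b` → b = 3; m = 30
So b = 3

Answer: 3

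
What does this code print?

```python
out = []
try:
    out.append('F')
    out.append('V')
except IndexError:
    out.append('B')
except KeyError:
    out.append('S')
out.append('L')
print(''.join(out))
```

Execution trace: 'F' (try body) → 'V' (try body, no exception) → 'L' (after the try/except). Output: FVL

Answer: FVL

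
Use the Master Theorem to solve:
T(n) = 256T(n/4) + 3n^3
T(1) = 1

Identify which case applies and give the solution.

a=256, b=4, f(n)=3n^3. log_4(256) = 4. Since c=3 < 4, Case 1 applies: T(n) = Θ(n^log_b(a)) = O(n^4).

Answer: O(n^4) - Case 1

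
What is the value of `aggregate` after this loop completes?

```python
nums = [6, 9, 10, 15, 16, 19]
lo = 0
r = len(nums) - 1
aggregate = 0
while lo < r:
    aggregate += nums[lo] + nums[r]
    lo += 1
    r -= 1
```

Sum of pairs from ends
`aggregate` takes the values: 0 → 25 → 50 → 75

Answer: 75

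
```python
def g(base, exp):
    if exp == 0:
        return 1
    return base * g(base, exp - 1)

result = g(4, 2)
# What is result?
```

g(4, 2) = 4 * 4 = 16

Answer: 16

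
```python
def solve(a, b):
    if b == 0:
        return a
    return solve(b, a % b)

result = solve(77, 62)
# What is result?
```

solve(77, 62) -> solve(62, 15) -> solve(15, 2) -> solve(2, 1) -> solve(1, 0) -> 1

Answer: 1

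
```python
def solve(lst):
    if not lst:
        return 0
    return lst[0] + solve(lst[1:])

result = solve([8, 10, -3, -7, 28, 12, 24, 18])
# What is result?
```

8 + 10 + (-3) + (-7) + 28 + 12 + 24 + 18 + 0 = 90

Answer: 90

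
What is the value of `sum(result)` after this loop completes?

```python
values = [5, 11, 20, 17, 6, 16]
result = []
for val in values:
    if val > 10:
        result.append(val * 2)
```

Sum of doubled values > 10
`result` takes the values: [] → [22] → [22, 40] → [22, 40, 34] → [22, 40, 34, 32]
So `sum(result)` = 128

Answer: 128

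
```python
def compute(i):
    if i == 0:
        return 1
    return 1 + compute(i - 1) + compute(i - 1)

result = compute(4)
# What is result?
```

compute(i) = 1 + 2·compute(i-1), compute(0)=1. Closed form: (1+1)·2^4 - 1 = 31.

Answer: 31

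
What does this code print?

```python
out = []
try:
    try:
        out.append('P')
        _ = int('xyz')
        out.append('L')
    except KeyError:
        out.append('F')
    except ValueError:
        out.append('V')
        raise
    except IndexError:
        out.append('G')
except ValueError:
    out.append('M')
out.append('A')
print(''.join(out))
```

Execution trace: 'P' (inner try body) → 'V' (inner except ValueError) → 'M' (outer except ValueError) → 'A' (after the try/except). Output: PVMA

Answer: PVMA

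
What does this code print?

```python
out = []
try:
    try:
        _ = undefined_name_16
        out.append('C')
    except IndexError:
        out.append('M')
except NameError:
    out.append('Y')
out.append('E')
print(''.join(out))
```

Execution trace: 'Y' (outer except NameError) → 'E' (after the try/except). Output: YE

Answer: YE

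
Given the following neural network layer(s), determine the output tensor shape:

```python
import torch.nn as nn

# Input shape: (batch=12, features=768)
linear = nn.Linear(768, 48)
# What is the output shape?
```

Input: (12, 768) -> Output: (12, 48)

Answer: (12, 48)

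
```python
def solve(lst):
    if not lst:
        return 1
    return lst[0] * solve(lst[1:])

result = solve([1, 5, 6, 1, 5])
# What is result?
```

Product over [1, 5, 6, 1, 5] = 1 * 5 * 6 * 1 * 5 = 150

Answer: 150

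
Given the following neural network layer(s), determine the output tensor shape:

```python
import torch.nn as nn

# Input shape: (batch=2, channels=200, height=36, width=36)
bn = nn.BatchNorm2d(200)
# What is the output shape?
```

Input: (2, 200, 36, 36) -> Output: (2, 200, 36, 36)

Answer: (2, 200, 36, 36)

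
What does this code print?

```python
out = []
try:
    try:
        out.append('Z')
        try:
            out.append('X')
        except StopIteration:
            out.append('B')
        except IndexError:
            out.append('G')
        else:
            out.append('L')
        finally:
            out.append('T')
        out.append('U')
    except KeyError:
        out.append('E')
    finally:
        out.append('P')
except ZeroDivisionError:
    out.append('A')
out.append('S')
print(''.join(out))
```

Execution trace: 'Z' (try body) → 'X' (inner try body, no exception) → 'L' (inner else) → 'T' (inner finally) → 'U' (try body, no exception) → 'P' (finally) → 'S' (after the try/except). Output: ZXLTUPS

Answer: ZXLTUPS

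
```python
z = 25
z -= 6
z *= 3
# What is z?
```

Trace:
`z = 25` → z = 25
`z -= 6` → z = 19
`z *= 3` → z = 57
So z = 57

Answer: 57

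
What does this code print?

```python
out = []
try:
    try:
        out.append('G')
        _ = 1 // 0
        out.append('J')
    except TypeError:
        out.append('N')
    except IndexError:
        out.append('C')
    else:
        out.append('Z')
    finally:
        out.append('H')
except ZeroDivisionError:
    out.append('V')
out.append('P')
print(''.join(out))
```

Execution trace: 'G' (try body) → 'H' (finally) → 'V' (outer except ZeroDivisionError) → 'P' (after the try/except). Output: GHVP

Answer: GHVP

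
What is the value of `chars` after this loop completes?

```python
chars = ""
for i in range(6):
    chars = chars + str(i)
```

Concatenate digits 0 to 5
`chars` takes the values: "" → "0" → "01" → "012" → "0123" → "01234" → "012345"

Answer: "012345"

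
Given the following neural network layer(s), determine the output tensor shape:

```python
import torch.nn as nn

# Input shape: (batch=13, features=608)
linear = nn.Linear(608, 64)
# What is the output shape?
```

Input: (13, 608) -> Output: (13, 64)

Answer: (13, 64)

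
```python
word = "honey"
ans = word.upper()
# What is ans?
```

Trace:
`word = "honey"` → word = 'honey'
`ans = word.upper()` → ans = 'HONEY'
So ans = 'HONEY'

Answer: 'HONEY'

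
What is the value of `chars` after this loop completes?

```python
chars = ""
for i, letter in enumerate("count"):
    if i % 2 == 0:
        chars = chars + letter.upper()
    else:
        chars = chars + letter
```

Uppercase even positions in 'count'
`chars` takes the values: "" → "C" → "Co" → "CoU" → "CoUn" → "CoUnT"

Answer: "CoUnT"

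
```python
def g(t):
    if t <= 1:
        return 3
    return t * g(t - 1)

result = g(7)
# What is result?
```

g(7) = 7 * 6 * 5 * 4 * 3 * 2 * 3 = 15120

Answer: 15120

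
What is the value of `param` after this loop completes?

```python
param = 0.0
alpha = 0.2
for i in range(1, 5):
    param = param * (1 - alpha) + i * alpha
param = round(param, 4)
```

Moving average with lr=0.2
`param` takes the values: 0.0 → 0.2 → 0.56 → 1.048 → 1.6384

Answer: 1.6384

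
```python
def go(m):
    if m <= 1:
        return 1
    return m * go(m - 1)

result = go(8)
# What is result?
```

go(8) = 8 * 7 * 6 * 5 * 4 * 3 * 2 * 1 = 40320

Answer: 40320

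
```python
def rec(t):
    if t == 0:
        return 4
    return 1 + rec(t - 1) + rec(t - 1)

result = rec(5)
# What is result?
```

rec(t) = 1 + 2·rec(t-1), rec(0)=4. Closed form: (4+1)·2^5 - 1 = 159.

Answer: 159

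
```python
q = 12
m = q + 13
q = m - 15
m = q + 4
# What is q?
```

Trace:
`q = 12` → q = 12
`m = q + 13` → m = 25
`q = m - 15` → q = 10
`m = q + 4` → m = 14
So q = 10

Answer: 10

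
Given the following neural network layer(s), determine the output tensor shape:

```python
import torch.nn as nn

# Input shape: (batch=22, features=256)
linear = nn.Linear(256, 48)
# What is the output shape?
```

Input: (22, 256) -> Output: (22, 48)

Answer: (22, 48)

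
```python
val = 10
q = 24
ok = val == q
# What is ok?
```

Trace:
`val = 10` → val = 10
`q = 24` → q = 24
`ok = val == q` → ok = False
So ok = False

Answer: False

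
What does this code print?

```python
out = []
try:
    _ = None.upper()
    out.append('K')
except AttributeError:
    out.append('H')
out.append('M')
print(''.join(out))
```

Execution trace: 'H' (except AttributeError) → 'M' (after the try/except). Output: HM

Answer: HM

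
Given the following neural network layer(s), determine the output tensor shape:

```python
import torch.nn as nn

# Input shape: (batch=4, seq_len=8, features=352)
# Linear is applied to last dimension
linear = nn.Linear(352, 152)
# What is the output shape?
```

Input: (4, 8, 352) -> Output: (4, 8, 152)

Answer: (4, 8, 152)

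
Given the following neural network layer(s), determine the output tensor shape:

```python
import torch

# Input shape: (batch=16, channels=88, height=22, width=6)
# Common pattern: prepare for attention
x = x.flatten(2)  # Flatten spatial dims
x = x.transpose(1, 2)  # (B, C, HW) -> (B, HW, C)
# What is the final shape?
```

Input: (16, 88, 22, 6) -> after flatten(2): (16, 88, 132) -> Output: (16, 132, 88)

Answer: (16, 132, 88)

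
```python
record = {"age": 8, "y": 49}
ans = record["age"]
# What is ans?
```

Trace:
`record = {"age": 8, "y": 49}` → record = {'age': 8, 'y': 49}
`ans = record["age"]` → ans = 8
So ans = 8

Answer: 8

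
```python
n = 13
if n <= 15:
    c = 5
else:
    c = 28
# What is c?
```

Trace:
`n = 13` → n = 13
`if n <= 15: ...` → n <= 15 is True → c = 5
So c = 5

Answer: 5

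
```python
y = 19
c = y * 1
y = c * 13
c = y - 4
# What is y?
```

Trace:
`y = 19` → y = 19
`c = y * 1` → c = 19
`y = c * 13` → y = 247
`c = y - 4` → c = 243
So y = 247

Answer: 247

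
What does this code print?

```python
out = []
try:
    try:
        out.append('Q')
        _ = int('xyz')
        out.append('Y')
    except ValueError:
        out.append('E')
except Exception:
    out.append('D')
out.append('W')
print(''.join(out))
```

Execution trace: 'Q' (inner try body) → 'E' (inner except ValueError) → 'W' (after the try/except). Output: QEW

Answer: QEW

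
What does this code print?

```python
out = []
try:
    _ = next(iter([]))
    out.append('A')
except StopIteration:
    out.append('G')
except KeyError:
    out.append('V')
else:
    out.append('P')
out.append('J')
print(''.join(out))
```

Execution trace: 'G' (except StopIteration) → 'J' (after the try/except). Output: GJ

Answer: GJ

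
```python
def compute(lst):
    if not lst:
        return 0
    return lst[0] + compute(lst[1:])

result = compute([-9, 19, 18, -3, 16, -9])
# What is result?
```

(-9) + 19 + 18 + (-3) + 16 + (-9) + 0 = 32

Answer: 32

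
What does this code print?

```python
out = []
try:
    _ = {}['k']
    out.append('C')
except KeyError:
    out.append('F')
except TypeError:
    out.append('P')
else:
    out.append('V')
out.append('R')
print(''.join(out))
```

Execution trace: 'F' (except KeyError) → 'R' (after the try/except). Output: FR

Answer: FR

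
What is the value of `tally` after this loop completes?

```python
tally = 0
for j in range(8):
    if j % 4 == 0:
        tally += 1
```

Count numbers divisible by 4 in range(8)
`tally` takes the values: 0 → 1 → 2

Answer: 2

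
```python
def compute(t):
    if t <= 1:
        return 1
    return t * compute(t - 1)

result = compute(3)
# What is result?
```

compute(3) = 3 * 2 * 1 = 6

Answer: 6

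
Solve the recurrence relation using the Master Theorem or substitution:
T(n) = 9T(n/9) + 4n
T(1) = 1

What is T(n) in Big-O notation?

By Master Theorem: a=9, b=9, f(n)=4n. Since log_9(9) = 1 and f(n) = Θ(n^1), Case 2 applies. T(n) = O(n log n).

Answer: O(n log n)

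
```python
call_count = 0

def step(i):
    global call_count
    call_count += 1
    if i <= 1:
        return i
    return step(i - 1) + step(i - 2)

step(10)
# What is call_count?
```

Calls(i) = 1 + Calls(i-1) + Calls(i-2); Calls(0)=Calls(1)=1. For i=10 this gives 177.

Answer: 177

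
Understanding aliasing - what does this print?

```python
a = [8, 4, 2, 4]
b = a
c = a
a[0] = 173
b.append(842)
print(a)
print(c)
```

Key concept: multiple aliases.
Step by step:
`a = [8, 4, 2, 4]` → a = [8, 4, 2, 4]
`b = a` → b = [8, 4, 2, 4] (same object as a)
`c = a` → c = [8, 4, 2, 4] (same object as a, b)
`a[0] = 173` → a = [173, 4, 2, 4] (same object as b, c); b = [173, 4, 2, 4] (same object as a, c); c = [173, 4, 2, 4] (same object as a, b)
`b.append(842)` → a = [173, 4, 2, 4, 842] (same object as b, c); b = [173, 4, 2, 4, 842] (same object as a, c); c = [173, 4, 2, 4, 842] (same object as a, b)
`print(a)` → prints [173, 4, 2, 4, 842]
`print(c)` → prints [173, 4, 2, 4, 842]

Answer:
[173, 4, 2, 4, 842]
[173, 4, 2, 4, 842]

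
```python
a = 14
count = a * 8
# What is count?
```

Trace:
`a = 14` → a = 14
`count = a * 8` → count = 112
So count = 112

Answer: 112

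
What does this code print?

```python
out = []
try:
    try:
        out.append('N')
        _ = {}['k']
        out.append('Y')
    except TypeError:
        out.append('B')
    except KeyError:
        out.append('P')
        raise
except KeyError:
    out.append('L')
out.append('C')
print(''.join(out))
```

Execution trace: 'N' (inner try body) → 'P' (inner except KeyError) → 'L' (outer except KeyError) → 'C' (after the try/except). Output: NPLC

Answer: NPLC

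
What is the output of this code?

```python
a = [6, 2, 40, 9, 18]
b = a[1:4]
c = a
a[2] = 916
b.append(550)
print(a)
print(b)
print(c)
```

Key concept: slice vs alias.
Step by step:
`a = [6, 2, 40, 9, 18]` → a = [6, 2, 40, 9, 18]
`b = a[1:4]` → b = [2, 40, 9]
`c = a` → c = [6, 2, 40, 9, 18] (same object as a)
`a[2] = 916` → a = [6, 2, 916, 9, 18] (same object as c); c = [6, 2, 916, 9, 18] (same object as a)
`b.append(550)` → b = [2, 40, 9, 550]
`print(a)` → prints [6, 2, 916, 9, 18]
`print(b)` → prints [2, 40, 9, 550]
`print(c)` → prints [6, 2, 916, 9, 18]

Answer:
[6, 2, 916, 9, 18]
[2, 40, 9, 550]
[6, 2, 916, 9, 18]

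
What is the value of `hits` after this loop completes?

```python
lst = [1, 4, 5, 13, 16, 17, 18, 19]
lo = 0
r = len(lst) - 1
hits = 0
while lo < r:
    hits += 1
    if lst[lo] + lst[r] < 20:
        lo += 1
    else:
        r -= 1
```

Steps to find pair summing to 20
`hits` takes the values: 0 → 1 → 2 → 3 → 4 → 5 → 6 → 7

Answer: 7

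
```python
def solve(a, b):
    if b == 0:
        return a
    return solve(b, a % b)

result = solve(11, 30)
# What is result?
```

solve(11, 30) -> solve(30, 11) -> solve(11, 8) -> solve(8, 3) -> solve(3, 2) -> solve(2, 1) -> solve(1, 0) -> 1

Answer: 1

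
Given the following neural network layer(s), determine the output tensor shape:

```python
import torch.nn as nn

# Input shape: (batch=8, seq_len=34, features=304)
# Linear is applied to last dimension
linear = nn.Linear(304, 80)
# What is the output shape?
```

Input: (8, 34, 304) -> Output: (8, 34, 80)

Answer: (8, 34, 80)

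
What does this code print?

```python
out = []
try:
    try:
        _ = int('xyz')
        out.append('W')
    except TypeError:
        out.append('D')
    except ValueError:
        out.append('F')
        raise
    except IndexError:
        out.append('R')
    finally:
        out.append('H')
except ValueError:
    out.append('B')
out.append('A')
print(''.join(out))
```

Execution trace: 'F' (inner except ValueError) → 'H' (inner finally) → 'B' (outer except ValueError) → 'A' (after the try/except). Output: FHBA

Answer: FHBA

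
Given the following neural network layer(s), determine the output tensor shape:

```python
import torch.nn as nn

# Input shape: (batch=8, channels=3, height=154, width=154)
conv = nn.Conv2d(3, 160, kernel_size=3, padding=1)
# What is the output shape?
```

Input: (8, 3, 154, 154) -> Output: (8, 160, 154, 154)

Answer: (8, 160, 154, 154)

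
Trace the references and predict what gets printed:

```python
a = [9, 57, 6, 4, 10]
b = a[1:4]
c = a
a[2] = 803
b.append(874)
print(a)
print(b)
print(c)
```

Key concept: slice vs alias.
Step by step:
`a = [9, 57, 6, 4, 10]` → a = [9, 57, 6, 4, 10]
`b = a[1:4]` → b = [57, 6, 4]
`c = a` → c = [9, 57, 6, 4, 10] (same object as a)
`a[2] = 803` → a = [9, 57, 803, 4, 10] (same object as c); c = [9, 57, 803, 4, 10] (same object as a)
`b.append(874)` → b = [57, 6, 4, 874]
`print(a)` → prints [9, 57, 803, 4, 10]
`print(b)` → prints [57, 6, 4, 874]
`print(c)` → prints [9, 57, 803, 4, 10]

Answer:
[9, 57, 803, 4, 10]
[57, 6, 4, 874]
[9, 57, 803, 4, 10]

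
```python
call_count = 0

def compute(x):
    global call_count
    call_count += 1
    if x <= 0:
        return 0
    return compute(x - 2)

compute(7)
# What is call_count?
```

Linear recursion stepping by 2: 5 calls from x=7 down to ≤0.

Answer: 5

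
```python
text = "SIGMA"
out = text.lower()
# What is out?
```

Trace:
`text = "SIGMA"` → text = 'SIGMA'
`out = text.lower()` → out = 'sigma'
So out = 'sigma'

Answer: 'sigma'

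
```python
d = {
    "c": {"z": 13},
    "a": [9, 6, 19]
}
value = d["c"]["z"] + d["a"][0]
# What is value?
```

Trace:
`d = { ...` → d = {'c': {'z': 13}, 'a': [9, 6, 19]}
`value = d["c"]["z"] + d["a"][0]` → value = 22
So value = 22

Answer: 22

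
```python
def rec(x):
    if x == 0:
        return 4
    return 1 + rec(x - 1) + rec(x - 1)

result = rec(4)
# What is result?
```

rec(x) = 1 + 2·rec(x-1), rec(0)=4. Closed form: (4+1)·2^4 - 1 = 79.

Answer: 79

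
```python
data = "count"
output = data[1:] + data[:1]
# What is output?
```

Trace:
`data = "count"` → data = 'count'
`output = data[1:] + data[:1]` → output = 'ountc'
So output = 'ountc'

Answer: 'ountc'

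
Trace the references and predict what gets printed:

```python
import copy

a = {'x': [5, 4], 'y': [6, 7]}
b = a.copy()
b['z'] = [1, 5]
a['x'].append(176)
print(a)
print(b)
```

Key concept: shallow copy of dict with mutable values.
Step by step:
`a = {'x': [5, 4], 'y': [6, 7]}` → a = {'x': [5, 4], 'y': [6, 7]}
`b = a.copy()` → b = {'x': [5, 4], 'y': [6, 7]}
`b['z'] = [1, 5]` → b = {'x': [5, 4], 'y': [6, 7], 'z': [1, 5]}
`a['x'].append(176)` → a = {'x': [5, 4, 176], 'y': [6, 7]}; b = {'x': [5, 4, 176], 'y': [6, 7], 'z': [1, 5]}
`print(a)` → prints {'x': [5, 4, 176], 'y': [6, 7]}
`print(b)` → prints {'x': [5, 4, 176], 'y': [6, 7], 'z': [1, 5]}

Answer:
{'x': [5, 4, 176], 'y': [6, 7]}
{'x': [5, 4, 176], 'y': [6, 7], 'z': [1, 5]}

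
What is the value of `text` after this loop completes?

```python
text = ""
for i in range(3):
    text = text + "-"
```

Repeat '-' 3 times
`text` takes the values: "" → "-" → "--" → "---"

Answer: "---"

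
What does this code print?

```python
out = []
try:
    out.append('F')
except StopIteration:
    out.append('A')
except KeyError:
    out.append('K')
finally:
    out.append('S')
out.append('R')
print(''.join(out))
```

Execution trace: 'F' (try body, no exception) → 'S' (finally) → 'R' (after the try/except). Output: FSR

Answer: FSR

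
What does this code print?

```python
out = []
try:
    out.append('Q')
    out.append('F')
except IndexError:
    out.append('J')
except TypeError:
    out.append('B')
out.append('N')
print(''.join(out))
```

Execution trace: 'Q' (try body) → 'F' (try body, no exception) → 'N' (after the try/except). Output: QFN

Answer: QFN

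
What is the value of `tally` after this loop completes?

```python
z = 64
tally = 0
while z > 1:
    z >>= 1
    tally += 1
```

Count right shifts until 1
`tally` takes the values: 0 → 1 → 2 → 3 → 4 → 5 → 6

Answer: 6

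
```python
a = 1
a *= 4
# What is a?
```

Trace:
`a = 1` → a = 1
`a *= 4` → a = 4
So a = 4

Answer: 4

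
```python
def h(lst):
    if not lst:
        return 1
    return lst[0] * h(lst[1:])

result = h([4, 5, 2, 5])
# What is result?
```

Product over [4, 5, 2, 5] = 4 * 5 * 2 * 5 = 200

Answer: 200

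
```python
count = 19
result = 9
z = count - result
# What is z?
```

Trace:
`count = 19` → count = 19
`result = 9` → result = 9
`z = count - result` → z = 10
So z = 10

Answer: 10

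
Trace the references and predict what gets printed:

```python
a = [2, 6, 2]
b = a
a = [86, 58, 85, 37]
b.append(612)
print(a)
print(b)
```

Key concept: rebinding vs mutation: a is rebound to a new list, b still points at the original.
Step by step:
`a = [2, 6, 2]` → a = [2, 6, 2]
`b = a` → b = [2, 6, 2] (same object as a)
`a = [86, 58, 85, 37]` → a = [86, 58, 85, 37]
`b.append(612)` → b = [2, 6, 2, 612]
`print(a)` → prints [86, 58, 85, 37]
`print(b)` → prints [2, 6, 2, 612]

Answer:
[86, 58, 85, 37]
[2, 6, 2, 612]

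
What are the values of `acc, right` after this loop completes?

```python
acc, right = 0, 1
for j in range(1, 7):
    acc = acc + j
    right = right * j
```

Sum and factorial of 1 to 6
`acc, right` takes the values: (0, 1) → (1, 1) → (3, 1) → (3, 2) → (6, 2) → (6, 6) → (10, 6) → (10, 24) → (15, 24) → (15, 120) → (21, 120) → (21, 720)

Answer: 21, 720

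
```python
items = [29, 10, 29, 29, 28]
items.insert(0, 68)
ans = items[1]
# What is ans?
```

Trace:
`items = [29, 10, 29, 29, 28]` → items = [29, 10, 29, 29, 28]
`items.insert(0, 68)` → items = [68, 29, 10, 29, 29, 28]
`ans = items[1]` → ans = 29
So ans = 29

Answer: 29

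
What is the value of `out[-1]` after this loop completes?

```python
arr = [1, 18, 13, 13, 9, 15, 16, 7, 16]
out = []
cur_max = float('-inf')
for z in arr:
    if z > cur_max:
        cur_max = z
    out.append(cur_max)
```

Running max ends at 18
`out` takes the values: [] → [1] → [1, 18] → [1, 18, 18] → [1, 18, 18, 18] → [1, 18, 18, 18, 18] → [1, 18, 18, 18, 18, 18] → [1, 18, 18, 18, 18, 18, 18] → [1, 18, 18, 18, 18, 18, 18, 18] → [1, 18, 18, 18, 18, 18, 18, 18, 18]
So `out[-1]` = 18

Answer: 18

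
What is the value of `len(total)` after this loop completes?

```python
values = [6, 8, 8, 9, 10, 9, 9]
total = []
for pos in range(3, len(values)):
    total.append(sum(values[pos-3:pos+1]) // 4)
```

Number of 4-element averages
`total` takes the values: [] → [7] → [7, 8] → [7, 8, 9] → [7, 8, 9, 9]
So `len(total)` = 4

Answer: 4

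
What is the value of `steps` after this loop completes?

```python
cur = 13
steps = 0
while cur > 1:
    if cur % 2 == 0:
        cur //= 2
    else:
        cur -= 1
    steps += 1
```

Steps to reduce 13 to 1
`steps` takes the values: 0 → 1 → 2 → 3 → 4 → 5

Answer: 5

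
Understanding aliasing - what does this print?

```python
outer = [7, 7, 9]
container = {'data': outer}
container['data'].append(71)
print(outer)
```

Key concept: dict holds reference to list.
Step by step:
`outer = [7, 7, 9]` → outer = [7, 7, 9]
`container = {'data': outer}` → container = {'data': [7, 7, 9]}
`container['data'].append(71)` → outer = [7, 7, 9, 71]; container = {'data': [7, 7, 9, 71]}
`print(outer)` → prints [7, 7, 9, 71]

Answer: [7, 7, 9, 71]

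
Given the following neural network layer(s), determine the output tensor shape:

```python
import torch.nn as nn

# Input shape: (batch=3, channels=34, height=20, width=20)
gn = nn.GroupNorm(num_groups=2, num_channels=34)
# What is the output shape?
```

Input: (3, 34, 20, 20) -> Output: (3, 34, 20, 20)

Answer: (3, 34, 20, 20)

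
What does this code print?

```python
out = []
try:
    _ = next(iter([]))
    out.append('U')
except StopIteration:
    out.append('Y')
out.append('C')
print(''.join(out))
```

Execution trace: 'Y' (except StopIteration) → 'C' (after the try/except). Output: YC

Answer: YC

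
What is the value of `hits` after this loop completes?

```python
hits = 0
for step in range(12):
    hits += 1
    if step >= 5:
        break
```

Loop breaks when step reaches 5, hits is 6
`hits` takes the values: 0 → 1 → 2 → 3 → 4 → 5 → 6

Answer: 6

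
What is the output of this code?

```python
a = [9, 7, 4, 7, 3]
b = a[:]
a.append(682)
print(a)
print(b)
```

Key concept: slice [:] creates copy.
Step by step:
`a = [9, 7, 4, 7, 3]` → a = [9, 7, 4, 7, 3]
`b = a[:]` → b = [9, 7, 4, 7, 3]
`a.append(682)` → a = [9, 7, 4, 7, 3, 682]
`print(a)` → prints [9, 7, 4, 7, 3, 682]
`print(b)` → prints [9, 7, 4, 7, 3]

Answer:
[9, 7, 4, 7, 3, 682]
[9, 7, 4, 7, 3]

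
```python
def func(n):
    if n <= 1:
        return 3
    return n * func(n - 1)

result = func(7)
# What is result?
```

func(7) = 7 * 6 * 5 * 4 * 3 * 2 * 3 = 15120

Answer: 15120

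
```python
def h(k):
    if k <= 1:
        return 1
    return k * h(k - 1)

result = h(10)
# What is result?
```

h(10) = 10 * 9 * 8 * 7 * 6 * 5 * 4 * 3 * 2 * 1 = 3628800

Answer: 3628800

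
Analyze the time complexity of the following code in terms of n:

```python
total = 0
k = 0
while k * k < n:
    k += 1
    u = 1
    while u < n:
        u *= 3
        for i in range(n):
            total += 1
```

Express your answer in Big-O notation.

Each loop level contributes: √n × log n × n. Multiplying the contributions gives O(n√n log n).

Answer: O(n√n log n)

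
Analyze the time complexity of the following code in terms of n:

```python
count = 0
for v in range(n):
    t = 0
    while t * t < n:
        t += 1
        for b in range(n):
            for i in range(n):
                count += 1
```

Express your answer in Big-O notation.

Each loop level contributes: n × √n × n × n. Multiplying the contributions gives O(n^3√n).

Answer: O(n^3√n)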